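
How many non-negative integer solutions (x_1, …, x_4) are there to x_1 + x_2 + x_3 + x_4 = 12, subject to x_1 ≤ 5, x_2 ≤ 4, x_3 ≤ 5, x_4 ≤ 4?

74

Ignoring the caps, the number of non-negative solutions to x_1+…+x_4 = 12 is C(15,3) = 455.
Subtract solutions that violate a single cap (substitute x_i' = x_i − (cap_i+1)): x_1 ≥ 6 gives C(9,3) = 84; x_2 ≥ 5 gives C(10,3) = 120; x_3 ≥ 6 gives C(9,3) = 84; x_4 ≥ 5 gives C(10,3) = 120. Together 408.
Add back pairs where two caps are both exceeded: 4 + 1 + 4 + 4 + 10 + 4 = 27.
By inclusion–exclusion the count is 455 − 408 + 27 = 74.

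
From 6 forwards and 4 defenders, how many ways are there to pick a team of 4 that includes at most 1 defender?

95

Split by how many defenders are chosen (0 through 1).
Sum: C(4,0)·C(6,4) + C(4,1)·C(6,3) = 15 + 80 = 95.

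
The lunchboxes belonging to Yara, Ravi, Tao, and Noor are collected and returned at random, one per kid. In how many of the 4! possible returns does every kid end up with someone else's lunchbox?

9

Let Aᵢ be the assignments in which kid i gets their own lunchbox. We want the size of the complement of A₁∪…∪A_4.
By inclusion–exclusion this is Σ_{j=0}^{4} (−1)^j C(4,j)·(4−j)!.
Computing: 24 − 24 + 12 − 4 + 1 = 9.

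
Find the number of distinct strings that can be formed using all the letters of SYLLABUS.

SYLLABUS has 8 letters with L appearing twice and S appearing twice.
So there are 8! / (2!·2!) = 10080 distinguishable arrangements.

10080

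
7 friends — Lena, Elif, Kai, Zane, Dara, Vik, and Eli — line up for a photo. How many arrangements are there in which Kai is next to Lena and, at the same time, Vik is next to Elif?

Treat {Kai,Lena} as one block (2 orders) and {Vik,Elif} as another (2 orders).
That leaves 5 units to arrange: 2 × 2 × 5! = 4 × 120 = 480.

480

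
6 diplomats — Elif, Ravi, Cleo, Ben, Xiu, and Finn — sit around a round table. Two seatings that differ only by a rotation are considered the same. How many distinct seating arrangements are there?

Around a circle, 6 distinct people have 6!/6 = (5)! = 120 rotationally distinct seatings.

120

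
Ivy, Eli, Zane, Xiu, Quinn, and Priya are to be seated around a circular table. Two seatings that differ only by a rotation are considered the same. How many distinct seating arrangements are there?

120

Fix one person's seat to break rotational symmetry; the remaining 5 people can be arranged in (5)! = 120 ways.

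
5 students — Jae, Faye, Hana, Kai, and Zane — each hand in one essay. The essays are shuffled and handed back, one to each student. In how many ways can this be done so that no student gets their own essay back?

44

This is the derangement count D_5: permutations of 5 items with no fixed point.
By inclusion–exclusion this is Σ_{j=0}^{5} (−1)^j C(5,j)·(5−j)!.
Computing: 120 − 120 + 60 − 20 + 5 − 1 = 44.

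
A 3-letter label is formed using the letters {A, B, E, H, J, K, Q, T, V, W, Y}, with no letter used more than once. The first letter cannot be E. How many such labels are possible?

900

The first letter has 11−1 = 10 choices (anything except E).
The remaining 2 letters are filled from the other 10 symbols without repetition: 10 × 9 = 90.
Total: 10 × 90 = 900.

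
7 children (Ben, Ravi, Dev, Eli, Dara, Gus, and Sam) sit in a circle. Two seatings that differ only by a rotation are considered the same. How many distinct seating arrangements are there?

Around a circle, 7 distinct people have 7!/7 = (6)! = 720 rotationally distinct seatings.

720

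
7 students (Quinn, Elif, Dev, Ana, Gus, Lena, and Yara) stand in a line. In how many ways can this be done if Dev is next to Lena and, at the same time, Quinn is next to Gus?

480

Treat {Dev,Lena} as one block (2 orders) and {Quinn,Gus} as another (2 orders).
That leaves 5 units to arrange: 2 × 2 × 5! = 4 × 120 = 480.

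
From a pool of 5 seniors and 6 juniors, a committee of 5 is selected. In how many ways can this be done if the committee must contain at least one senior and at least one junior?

455

With no constraint there are C(11,5) = 462 possible selections.
Selections missing a whole group: no seniors → C(6,5) = 6; no juniors → C(5,5) = 1.
Both groups omitted at once is impossible, so 462 − 7 = 455.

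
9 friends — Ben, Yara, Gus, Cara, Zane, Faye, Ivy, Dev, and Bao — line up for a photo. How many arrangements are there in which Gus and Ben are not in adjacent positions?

282240

There are 9! = 362880 arrangements in all. If Gus and Ben are adjacent, merging them into one block gives 2·(8)! = 80640 arrangements.
So 362880 − 80640 = 282240 arrangements keep them apart.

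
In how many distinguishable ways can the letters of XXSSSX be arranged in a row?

Letter multiplicities in XXSSSX: S×3, X×3.
Dividing 6! = 720 by 3!·3! = 36 for the repeated letters gives 20.

20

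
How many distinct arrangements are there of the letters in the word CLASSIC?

The 7 letters of CLASSIC have repeats: C appearing twice and S appearing twice.
So there are 7! / (2!·2!) = 1260 distinguishable arrangements.

1260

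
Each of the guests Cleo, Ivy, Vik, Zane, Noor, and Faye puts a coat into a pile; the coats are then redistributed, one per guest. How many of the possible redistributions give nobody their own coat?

This is the derangement count D_6: permutations of 6 items with no fixed point.
By inclusion–exclusion this is Σ_{j=0}^{6} (−1)^j C(6,j)·(6−j)!.
Computing: 720 − 720 + 360 − 120 + 30 − 6 + 1 = 265.

265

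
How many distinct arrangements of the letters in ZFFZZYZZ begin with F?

42

Fix F in the first position and arrange the remaining 7 letters.
Those 7 letters have Z appearing 5 times, giving (7)!/(5!) = 42.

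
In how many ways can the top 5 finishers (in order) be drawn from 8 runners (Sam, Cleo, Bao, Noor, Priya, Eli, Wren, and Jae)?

This is an ordered selection of 5 from 8: P(8,5).
That gives 8 × 7 × 6 × 5 × 4 = 6720.

6720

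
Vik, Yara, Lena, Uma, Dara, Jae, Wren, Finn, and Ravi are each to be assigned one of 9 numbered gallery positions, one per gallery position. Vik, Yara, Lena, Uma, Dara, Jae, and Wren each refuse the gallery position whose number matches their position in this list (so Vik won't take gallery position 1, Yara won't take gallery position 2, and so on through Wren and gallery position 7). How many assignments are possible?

165016

Let Aᵢ (for 1 ≤ i ≤ 7) be the placements that put person i in their forbidden gallery position. Any j of these fix j positions, leaving (9−j)! ways to fill the rest, and there are C(7,j) ways to pick which j.
By inclusion–exclusion, the number of valid placements is Σ_{j=0}^{7} (−1)^j C(7,j)·(9−j)!.
Computing: 362880 − 282240 + 105840 − 25200 + 4200 − 504 + 42 − 2 = 165016.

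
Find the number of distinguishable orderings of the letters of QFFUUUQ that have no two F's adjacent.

150

There are 7!/(3!·2!·2!) = 210 arrangements of QFFUUUQ in total.
Arrangements with the F's together: treat FF as one letter, giving (6)!/(3!·2!) = 60.
Hence 210 − 60 = 150.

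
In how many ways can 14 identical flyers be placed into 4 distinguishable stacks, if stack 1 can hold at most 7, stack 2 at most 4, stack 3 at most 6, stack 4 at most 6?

By stars and bars, unrestricted non-negative solutions to x_1+…+x_4 = 14 number C(14+3,3) = 680.
Subtract solutions that violate a single cap (substitute x_i' = x_i − (cap_i+1)): x_1 ≥ 8 gives C(9,3) = 84; x_2 ≥ 5 gives C(12,3) = 220; x_3 ≥ 7 gives C(10,3) = 120; x_4 ≥ 7 gives C(10,3) = 120. Together 544.
Add back pairs where two caps are both exceeded: 4 + 0 + 0 + 10 + 10 + 1 = 25.
By inclusion–exclusion the count is 680 − 544 + 25 = 161.

161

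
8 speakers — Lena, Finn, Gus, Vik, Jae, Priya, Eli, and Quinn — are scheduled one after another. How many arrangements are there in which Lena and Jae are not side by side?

30240

There are 8! = 40320 arrangements in all. If Lena and Jae are adjacent, merging them into one block gives 2·(7)! = 10080 arrangements.
Complementary counting: 40320 − 10080 = 30240.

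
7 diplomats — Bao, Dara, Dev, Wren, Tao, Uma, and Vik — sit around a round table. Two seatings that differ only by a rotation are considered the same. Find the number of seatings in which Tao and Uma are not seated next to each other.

480

All circular seatings of 7 people number (6)! = 720.
Those with Tao next to Uma: fuse the pair into one unit and seat 6 units around a circle — 2·(5)! = 240.
Subtracting, 720 − 240 = 480.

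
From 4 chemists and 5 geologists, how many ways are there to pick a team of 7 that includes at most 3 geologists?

Split by how many geologists are chosen (0 through 3).
Sum: C(5,0)·C(4,7) + C(5,1)·C(4,6) + C(5,2)·C(4,5) + C(5,3)·C(4,4) = 0 + 0 + 0 + 10 = 10.

10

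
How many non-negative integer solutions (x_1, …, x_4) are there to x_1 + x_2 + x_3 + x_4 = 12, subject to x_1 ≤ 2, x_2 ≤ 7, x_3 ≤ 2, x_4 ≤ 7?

45

Without the upper bounds there are C(15,3) = 455 ways to split 12 among 4 variables.
Subtract solutions that violate a single cap (substitute x_i' = x_i − (cap_i+1)): x_1 ≥ 3 gives C(12,3) = 220; x_2 ≥ 8 gives C(7,3) = 35; x_3 ≥ 3 gives C(12,3) = 220; x_4 ≥ 8 gives C(7,3) = 35. Together 510.
Add back pairs where two caps are both exceeded: 4 + 84 + 4 + 4 + 0 + 4 = 100.
By inclusion–exclusion the count is 455 − 510 + 100 = 45.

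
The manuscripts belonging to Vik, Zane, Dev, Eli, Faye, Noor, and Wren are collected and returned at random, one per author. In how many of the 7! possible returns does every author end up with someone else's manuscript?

This is the derangement count D_7: permutations of 7 items with no fixed point.
By inclusion–exclusion this is Σ_{j=0}^{7} (−1)^j C(7,j)·(7−j)!.
Computing: 5040 − 5040 + 2520 − 840 + 210 − 42 + 7 − 1 = 1854.

1854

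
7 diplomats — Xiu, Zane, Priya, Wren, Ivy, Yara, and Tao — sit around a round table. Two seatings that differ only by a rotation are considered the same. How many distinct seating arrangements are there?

Seat Xiu anywhere (absorbing the rotational symmetry), then permute the other 6: (6)! = 720.

720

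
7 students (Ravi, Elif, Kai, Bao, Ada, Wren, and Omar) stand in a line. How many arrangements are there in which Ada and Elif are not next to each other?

There are 7! = 5040 arrangements in all. If Ada and Elif are adjacent, merging them into one block gives 2·(6)! = 1440 arrangements.
So 5040 − 1440 = 3600 arrangements keep them apart.

3600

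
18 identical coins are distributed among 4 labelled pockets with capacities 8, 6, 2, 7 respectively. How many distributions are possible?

46

Ignoring the caps, the number of non-negative solutions to x_1+…+x_4 = 18 is C(21,3) = 1330.
Subtract solutions that violate a single cap (substitute x_i' = x_i − (cap_i+1)): x_1 ≥ 9 gives C(12,3) = 220; x_2 ≥ 7 gives C(14,3) = 364; x_3 ≥ 3 gives C(18,3) = 816; x_4 ≥ 8 gives C(13,3) = 286. Together 1686.
Add back pairs where two caps are both exceeded: 10 + 84 + 4 + 165 + 20 + 120 = 403.
Subtract triples: 0 + 0 + 0 + 1 = 1.
By inclusion–exclusion the count is 1330 − 1686 + 403 − 1 = 46.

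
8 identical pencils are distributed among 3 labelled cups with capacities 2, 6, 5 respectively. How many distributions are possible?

By stars and bars, unrestricted non-negative solutions to x_1+…+x_3 = 8 number C(8+2,2) = 45.
Subtract solutions that violate a single cap (substitute x_i' = x_i − (cap_i+1)): x_1 ≥ 3 gives C(7,2) = 21; x_2 ≥ 7 gives C(3,2) = 3; x_3 ≥ 6 gives C(4,2) = 6. Together 30.
No two caps can be exceeded simultaneously, so the pair terms are all 0.
By inclusion–exclusion the count is 45 − 30 + 0 = 15.

15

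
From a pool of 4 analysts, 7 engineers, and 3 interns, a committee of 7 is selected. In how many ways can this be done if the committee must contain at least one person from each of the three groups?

2982

Unrestricted: C(14,7) = 3432 ways to pick any 7 of the 14.
Selections missing a whole group: no analysts → C(10,7) = 120; no engineers → C(7,7) = 1; no interns → C(11,7) = 330.
Add back selections omitting two groups (i.e. drawn from a single group): C(4,7) + C(7,7) + C(3,7) = 1.
By inclusion–exclusion: 3432 − 451 + 1 = 2982.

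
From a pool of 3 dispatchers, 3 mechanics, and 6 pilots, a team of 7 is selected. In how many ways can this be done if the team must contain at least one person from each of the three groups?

720

Unrestricted: C(12,7) = 792 ways to pick any 7 of the 12.
Subtract selections that omit an entire group: no dispatchers → C(9,7) = 36; no mechanics → C(9,7) = 36; no pilots → C(6,7) = 0.
Add back selections omitting two groups (i.e. drawn from a single group): C(3,7) + C(3,7) + C(6,7) = 0.
By inclusion–exclusion: 792 − 72 + 0 = 720.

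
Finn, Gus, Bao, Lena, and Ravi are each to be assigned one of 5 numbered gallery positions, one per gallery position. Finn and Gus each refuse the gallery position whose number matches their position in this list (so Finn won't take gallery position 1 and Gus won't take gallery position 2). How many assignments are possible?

78

Let Aᵢ (for i ∈ {1, 2}) be the placements that put person i in their forbidden gallery position. Any j of these fix j positions, leaving (5−j)! ways to fill the rest, and there are C(2,j) ways to pick which j.
By inclusion–exclusion, the number of valid placements is Σ_{j=0}^{2} (−1)^j C(2,j)·(5−j)!.
Computing: 120 − 48 + 6 = 78.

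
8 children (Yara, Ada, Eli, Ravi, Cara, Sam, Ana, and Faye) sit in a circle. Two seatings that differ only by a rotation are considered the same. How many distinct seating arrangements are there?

5040

Around a circle, 8 distinct people have 8!/8 = (7)! = 5040 rotationally distinct seatings.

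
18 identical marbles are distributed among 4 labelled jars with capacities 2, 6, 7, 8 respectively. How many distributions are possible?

Without the upper bounds there are C(21,3) = 1330 ways to split 18 among 4 jars.
Subtract solutions that violate a single cap (substitute x_i' = x_i − (cap_i+1)): x_1 ≥ 3 gives C(18,3) = 816; x_2 ≥ 7 gives C(14,3) = 364; x_3 ≥ 8 gives C(13,3) = 286; x_4 ≥ 9 gives C(12,3) = 220. Together 1686.
Add back pairs where two caps are both exceeded: 165 + 120 + 84 + 20 + 10 + 4 = 403.
Subtract triples: 1 + 0 + 0 + 0 = 1.
By inclusion–exclusion the count is 1330 − 1686 + 403 − 1 = 46.

46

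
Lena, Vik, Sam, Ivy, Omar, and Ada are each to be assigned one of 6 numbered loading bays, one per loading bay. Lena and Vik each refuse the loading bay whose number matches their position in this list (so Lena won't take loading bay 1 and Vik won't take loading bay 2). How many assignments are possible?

Let Aᵢ (for i ∈ {1, 2}) be the placements that put person i in their forbidden loading bay. Any j of these fix j positions, leaving (6−j)! ways to fill the rest, and there are C(2,j) ways to pick which j.
By inclusion–exclusion, the number of valid placements is Σ_{j=0}^{2} (−1)^j C(2,j)·(6−j)!.
Computing: 720 − 240 + 24 = 504.

504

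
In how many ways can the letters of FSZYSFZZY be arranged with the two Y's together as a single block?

Treat the 2 copies of Y as a single block. The multiset to arrange is then {YY, F, F, S, S, Z, Z, Z}, 8 items in all.
That gives (8)!/(3!·2!·2!) = 1680 arrangements.

1680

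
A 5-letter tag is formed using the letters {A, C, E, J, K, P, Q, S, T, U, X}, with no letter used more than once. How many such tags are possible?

Choose and order 5 of the 11 symbols: the first letter has 11 options, the next 10, and so on down to 7.
11 × 10 × 9 × 8 × 7 = 55440.

55440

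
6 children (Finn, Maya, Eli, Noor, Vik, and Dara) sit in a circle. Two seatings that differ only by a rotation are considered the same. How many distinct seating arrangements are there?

120

Around a circle, 6 distinct people have 6!/6 = (5)! = 120 rotationally distinct seatings.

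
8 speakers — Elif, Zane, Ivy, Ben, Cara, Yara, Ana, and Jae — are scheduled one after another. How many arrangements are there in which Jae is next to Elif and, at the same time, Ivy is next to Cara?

2880

Treat {Jae,Elif} as one block (2 orders) and {Ivy,Cara} as another (2 orders).
That leaves 6 units to arrange: 2 × 2 × 6! = 4 × 720 = 2880.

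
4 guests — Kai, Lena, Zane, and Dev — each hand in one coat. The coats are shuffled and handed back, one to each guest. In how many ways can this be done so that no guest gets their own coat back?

This is the derangement count D_4: permutations of 4 items with no fixed point.
By inclusion–exclusion this is Σ_{j=0}^{4} (−1)^j C(4,j)·(4−j)!.
Computing: 24 − 24 + 12 − 4 + 1 = 9.

9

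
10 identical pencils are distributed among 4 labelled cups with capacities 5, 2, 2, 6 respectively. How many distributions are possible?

36

Ignoring the caps, the number of non-negative solutions to x_1+…+x_4 = 10 is C(13,3) = 286.
Subtract solutions that violate a single cap (substitute x_i' = x_i − (cap_i+1)): x_1 ≥ 6 gives C(7,3) = 35; x_2 ≥ 3 gives C(10,3) = 120; x_3 ≥ 3 gives C(10,3) = 120; x_4 ≥ 7 gives C(6,3) = 20. Together 295.
Add back pairs where two caps are both exceeded: 4 + 4 + 0 + 35 + 1 + 1 = 45.
By inclusion–exclusion the count is 286 − 295 + 45 = 36.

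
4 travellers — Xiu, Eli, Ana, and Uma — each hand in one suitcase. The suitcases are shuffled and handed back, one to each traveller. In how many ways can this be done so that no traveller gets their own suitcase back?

Let Aᵢ be the assignments in which traveller i gets their own suitcase. We want the size of the complement of A₁∪…∪A_4.
By inclusion–exclusion this is Σ_{j=0}^{4} (−1)^j C(4,j)·(4−j)!.
Computing: 24 − 24 + 12 − 4 + 1 = 9.

9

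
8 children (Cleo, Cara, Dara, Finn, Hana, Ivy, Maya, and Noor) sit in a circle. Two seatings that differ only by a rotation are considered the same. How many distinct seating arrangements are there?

Seat Cleo anywhere (absorbing the rotational symmetry), then permute the other 7: (7)! = 5040.

5040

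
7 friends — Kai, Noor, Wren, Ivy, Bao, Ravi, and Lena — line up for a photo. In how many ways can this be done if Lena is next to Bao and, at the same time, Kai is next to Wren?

480

Treat {Lena,Bao} as one block (2 orders) and {Kai,Wren} as another (2 orders).
That leaves 5 units to arrange: 2 × 2 × 5! = 4 × 120 = 480.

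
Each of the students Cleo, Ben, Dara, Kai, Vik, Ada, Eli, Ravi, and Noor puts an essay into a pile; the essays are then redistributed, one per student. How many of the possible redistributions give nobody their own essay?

Let Aᵢ be the assignments in which student i gets their own essay. We want the size of the complement of A₁∪…∪A_9.
By inclusion–exclusion this is Σ_{j=0}^{9} (−1)^j C(9,j)·(9−j)!.
Computing: 362880 − 362880 + 181440 − 60480 + 15120 − 3024 + 504 − 72 + 9 − 1 = 133496.

133496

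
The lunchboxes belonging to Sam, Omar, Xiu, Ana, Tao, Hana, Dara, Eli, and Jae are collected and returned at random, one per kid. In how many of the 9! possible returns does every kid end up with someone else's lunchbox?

Let Aᵢ be the assignments in which kid i gets their own lunchbox. We want the size of the complement of A₁∪…∪A_9.
By inclusion–exclusion this is Σ_{j=0}^{9} (−1)^j C(9,j)·(9−j)!.
Computing: 362880 − 362880 + 181440 − 60480 + 15120 − 3024 + 504 − 72 + 9 − 1 = 133496.

133496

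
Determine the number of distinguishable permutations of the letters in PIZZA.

PIZZA has 5 letters with Z appearing twice.
The number of distinct arrangements is 5!/(2!) = 120/2 = 60.

60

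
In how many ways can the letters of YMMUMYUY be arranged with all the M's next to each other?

Treat the 3 copies of M as a single block. The multiset to arrange is then {MMM, U, U, Y, Y, Y}, 6 items in all.
That gives (6)!/(3!·2!) = 60 arrangements.

60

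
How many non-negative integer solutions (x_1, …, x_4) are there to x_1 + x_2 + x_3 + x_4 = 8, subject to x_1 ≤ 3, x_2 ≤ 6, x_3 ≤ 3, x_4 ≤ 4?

Without the upper bounds there are C(11,3) = 165 ways to split 8 among 4 variables.
Subtract solutions that violate a single cap (substitute x_i' = x_i − (cap_i+1)): x_1 ≥ 4 gives C(7,3) = 35; x_2 ≥ 7 gives C(4,3) = 4; x_3 ≥ 4 gives C(7,3) = 35; x_4 ≥ 5 gives C(6,3) = 20. Together 94.
Add back pairs where two caps are both exceeded: 0 + 1 + 0 + 0 + 0 + 0 = 1.
By inclusion–exclusion the count is 165 − 94 + 1 = 72.

72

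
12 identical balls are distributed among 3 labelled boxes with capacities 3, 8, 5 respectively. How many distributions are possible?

14

Without the upper bounds there are C(14,2) = 91 ways to split 12 among 3 boxes.
Subtract solutions that violate a single cap (substitute x_i' = x_i − (cap_i+1)): x_1 ≥ 4 gives C(10,2) = 45; x_2 ≥ 9 gives C(5,2) = 10; x_3 ≥ 6 gives C(8,2) = 28. Together 83.
Add back pairs where two caps are both exceeded: 0 + 6 + 0 = 6.
By inclusion–exclusion the count is 91 − 83 + 6 = 14.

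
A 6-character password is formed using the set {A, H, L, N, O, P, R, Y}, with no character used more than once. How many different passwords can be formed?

20160

This is a permutation of 6 out of 8: P(8,6) = 8!/2!.
8 × 7 × 6 × 5 × 4 × 3 = 20160.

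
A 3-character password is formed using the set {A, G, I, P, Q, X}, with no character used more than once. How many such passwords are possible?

With no repetition, fill the 3 characters in order: 6 choices, then 5, down to 4.
6 × 5 × 4 = 120.

120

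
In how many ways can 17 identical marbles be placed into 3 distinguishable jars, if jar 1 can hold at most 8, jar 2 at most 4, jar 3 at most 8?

10

Without the upper bounds there are C(19,2) = 171 ways to split 17 among 3 jars.
Subtract solutions that violate a single cap (substitute x_i' = x_i − (cap_i+1)): x_1 ≥ 9 gives C(10,2) = 45; x_2 ≥ 5 gives C(14,2) = 91; x_3 ≥ 9 gives C(10,2) = 45. Together 181.
Add back pairs where two caps are both exceeded: 10 + 0 + 10 = 20.
By inclusion–exclusion the count is 171 − 181 + 20 = 10.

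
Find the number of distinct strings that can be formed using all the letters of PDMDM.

Letter multiplicities in PDMDM: D×2, M×2, P×1.
The number of distinct arrangements is 5!/(2!·2!) = 120/4 = 30.

30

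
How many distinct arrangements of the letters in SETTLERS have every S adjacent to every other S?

1260

Treat the 2 copies of S as a single block. The multiset to arrange is then {SS, E, E, L, R, T, T}, 7 items in all.
That gives (7)!/(2!·2!) = 1260 arrangements.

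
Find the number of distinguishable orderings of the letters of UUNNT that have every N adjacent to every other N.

12

Treat the 2 copies of N as a single block. The multiset to arrange is then {NN, T, U, U}, 4 items in all.
That gives (4)!/(2!) = 12 arrangements.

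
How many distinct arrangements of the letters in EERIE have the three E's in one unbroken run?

Treat the 3 copies of E as a single block. The multiset to arrange is then {EEE, I, R}, 3 items in all.
All 3 items are distinct, so there are (3)! = 6 arrangements.

6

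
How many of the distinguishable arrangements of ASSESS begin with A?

5

With the first slot taken by A, it remains to arrange the other 5 letters (SSESS).
Those 5 letters have S appearing 4 times, giving (5)!/(4!) = 5.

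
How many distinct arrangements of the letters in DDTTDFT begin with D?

60

With the first slot taken by D, it remains to arrange the other 6 letters (DTTDFT).
Those 6 letters have D appearing twice and T appearing 3 times, giving (6)!/(3!·2!) = 60.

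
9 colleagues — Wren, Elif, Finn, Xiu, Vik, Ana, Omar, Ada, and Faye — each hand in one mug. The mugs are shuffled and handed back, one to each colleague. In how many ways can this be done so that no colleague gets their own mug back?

This is the derangement count D_9: permutations of 9 items with no fixed point.
By inclusion–exclusion this is Σ_{j=0}^{9} (−1)^j C(9,j)·(9−j)!.
Computing: 362880 − 362880 + 181440 − 60480 + 15120 − 3024 + 504 − 72 + 9 − 1 = 133496.

133496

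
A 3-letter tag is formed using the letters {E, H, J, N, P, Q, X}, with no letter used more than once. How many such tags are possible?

210

With no repetition, fill the 3 letters in order: 7 choices, then 6, down to 5.
7 × 6 × 5 = 210.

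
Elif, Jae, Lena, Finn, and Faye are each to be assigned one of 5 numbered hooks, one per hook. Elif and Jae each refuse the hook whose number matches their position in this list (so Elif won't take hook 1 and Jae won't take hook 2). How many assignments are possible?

Let Aᵢ (for i ∈ {1, 2}) be the placements that put person i in their forbidden hook. Any j of these fix j positions, leaving (5−j)! ways to fill the rest, and there are C(2,j) ways to pick which j.
By inclusion–exclusion, the number of valid placements is Σ_{j=0}^{2} (−1)^j C(2,j)·(5−j)!.
Computing: 120 − 48 + 6 = 78.

78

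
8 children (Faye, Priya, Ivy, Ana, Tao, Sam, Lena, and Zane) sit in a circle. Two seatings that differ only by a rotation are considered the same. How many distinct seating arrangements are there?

Seat Faye anywhere (absorbing the rotational symmetry), then permute the other 7: (7)! = 5040.

5040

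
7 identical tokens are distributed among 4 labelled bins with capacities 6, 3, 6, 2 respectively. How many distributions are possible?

64

By stars and bars, unrestricted non-negative solutions to x_1+…+x_4 = 7 number C(7+3,3) = 120.
Subtract solutions that violate a single cap (substitute x_i' = x_i − (cap_i+1)): x_1 ≥ 7 gives C(3,3) = 1; x_2 ≥ 4 gives C(6,3) = 20; x_3 ≥ 7 gives C(3,3) = 1; x_4 ≥ 3 gives C(7,3) = 35. Together 57.
Add back pairs where two caps are both exceeded: 0 + 0 + 0 + 0 + 1 + 0 = 1.
By inclusion–exclusion the count is 120 − 57 + 1 = 64.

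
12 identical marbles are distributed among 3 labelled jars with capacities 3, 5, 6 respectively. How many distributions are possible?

Without the upper bounds there are C(14,2) = 91 ways to split 12 among 3 jars.
Subtract solutions that violate a single cap (substitute x_i' = x_i − (cap_i+1)): x_1 ≥ 4 gives C(10,2) = 45; x_2 ≥ 6 gives C(8,2) = 28; x_3 ≥ 7 gives C(7,2) = 21. Together 94.
Add back pairs where two caps are both exceeded: 6 + 3 + 0 = 9.
By inclusion–exclusion the count is 91 − 94 + 9 = 6.

6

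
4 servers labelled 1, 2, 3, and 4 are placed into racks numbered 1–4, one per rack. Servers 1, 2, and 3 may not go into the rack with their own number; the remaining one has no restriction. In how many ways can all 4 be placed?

Let Aᵢ (for i ∈ {1, 2, 3}) be the placements that put server i in its forbidden rack. Any j of these fix j positions, leaving (4−j)! ways to fill the rest, and there are C(3,j) ways to pick which j.
By inclusion–exclusion, the number of valid placements is Σ_{j=0}^{3} (−1)^j C(3,j)·(4−j)!.
Computing: 24 − 18 + 6 − 1 = 11.

11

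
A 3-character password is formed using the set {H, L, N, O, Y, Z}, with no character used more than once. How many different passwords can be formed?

Choose and order 3 of the 6 symbols: the first character has 6 options, the next 5, then 4.
That product is 6 × 5 × 4 = 120.

120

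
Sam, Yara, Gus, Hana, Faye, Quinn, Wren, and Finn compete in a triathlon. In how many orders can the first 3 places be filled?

336

There are 8 choices for 1st place, 7 for 2nd, and 6 for 3rd.
That gives 8 × 7 × 6 = 336.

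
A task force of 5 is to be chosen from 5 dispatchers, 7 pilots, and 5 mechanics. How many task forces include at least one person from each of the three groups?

4375

Unrestricted: C(17,5) = 6188 ways to pick any 5 of the 17.
Selections missing a whole group: no dispatchers → C(12,5) = 792; no pilots → C(10,5) = 252; no mechanics → C(12,5) = 792.
Add back selections omitting two groups (i.e. drawn from a single group): C(5,5) + C(7,5) + C(5,5) = 23.
By inclusion–exclusion: 6188 − 1836 + 23 = 4375.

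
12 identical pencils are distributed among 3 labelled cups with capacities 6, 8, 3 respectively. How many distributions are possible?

18

Ignoring the caps, the number of non-negative solutions to x_1+…+x_3 = 12 is C(14,2) = 91.
Subtract solutions that violate a single cap (substitute x_i' = x_i − (cap_i+1)): x_1 ≥ 7 gives C(7,2) = 21; x_2 ≥ 9 gives C(5,2) = 10; x_3 ≥ 4 gives C(10,2) = 45. Together 76.
Add back pairs where two caps are both exceeded: 0 + 3 + 0 = 3.
By inclusion–exclusion the count is 91 − 76 + 3 = 18.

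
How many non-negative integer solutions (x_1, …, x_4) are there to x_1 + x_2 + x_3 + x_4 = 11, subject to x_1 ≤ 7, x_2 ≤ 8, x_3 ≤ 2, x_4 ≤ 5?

By stars and bars, unrestricted non-negative solutions to x_1+…+x_4 = 11 number C(11+3,3) = 364.
Subtract solutions that violate a single cap (substitute x_i' = x_i − (cap_i+1)): x_1 ≥ 8 gives C(6,3) = 20; x_2 ≥ 9 gives C(5,3) = 10; x_3 ≥ 3 gives C(11,3) = 165; x_4 ≥ 6 gives C(8,3) = 56. Together 251.
Add back pairs where two caps are both exceeded: 0 + 1 + 0 + 0 + 0 + 10 = 11.
By inclusion–exclusion the count is 364 − 251 + 11 = 124.

124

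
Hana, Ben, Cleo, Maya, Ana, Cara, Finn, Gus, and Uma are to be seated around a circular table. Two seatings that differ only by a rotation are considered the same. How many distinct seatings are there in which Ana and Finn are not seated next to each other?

Without the restriction there are (8)! = 40320 seatings.
Seatings with Ana beside Finn: treat them as a block with 2 internal orders, giving 2 × (7)! = 10080.
Subtracting, 40320 − 10080 = 30240.

30240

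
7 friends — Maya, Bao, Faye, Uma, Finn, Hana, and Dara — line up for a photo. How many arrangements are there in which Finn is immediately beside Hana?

Glue Finn and Hana into one block (2 internal orders), leaving 6 units to arrange in a row.
That gives 2 × 6! = 2 × 720 = 1440.

1440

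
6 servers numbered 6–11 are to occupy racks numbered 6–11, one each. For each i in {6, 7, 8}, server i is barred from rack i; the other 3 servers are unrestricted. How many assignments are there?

Let Aᵢ (for i ∈ {6, 7, 8}) be the placements that put server i in its forbidden rack. Any j of these fix j positions, leaving (6−j)! ways to fill the rest, and there are C(3,j) ways to pick which j.
By inclusion–exclusion, the number of valid placements is Σ_{j=0}^{3} (−1)^j C(3,j)·(6−j)!.
Computing: 720 − 360 + 72 − 6 = 426.

426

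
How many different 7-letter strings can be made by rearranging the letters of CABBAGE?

1260

The 7 letters of CABBAGE have repeats: A appearing twice and B appearing twice.
Dividing 7! = 5040 by 2!·2! = 4 for the repeated letters gives 1260.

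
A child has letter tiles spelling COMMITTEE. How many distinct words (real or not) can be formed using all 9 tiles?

The 9 letters of COMMITTEE have repeats: E appearing twice, M appearing twice, and T appearing twice.
The number of distinct arrangements is 9!/(2!·2!·2!) = 362880/8 = 45360.

45360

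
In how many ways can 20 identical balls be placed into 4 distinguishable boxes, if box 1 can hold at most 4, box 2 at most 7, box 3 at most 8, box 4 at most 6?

By stars and bars, unrestricted non-negative solutions to x_1+…+x_4 = 20 number C(20+3,3) = 1771.
Subtract solutions that violate a single cap (substitute x_i' = x_i − (cap_i+1)): x_1 ≥ 5 gives C(18,3) = 816; x_2 ≥ 8 gives C(15,3) = 455; x_3 ≥ 9 gives C(14,3) = 364; x_4 ≥ 7 gives C(16,3) = 560. Together 2195.
Add back pairs where two caps are both exceeded: 120 + 84 + 165 + 20 + 56 + 35 = 480.
Subtract triples: 0 + 1 + 0 + 0 = 1.
By inclusion–exclusion the count is 1771 − 2195 + 480 − 1 = 55.

55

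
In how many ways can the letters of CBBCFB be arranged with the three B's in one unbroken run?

Treat the 3 copies of B as a single block. The multiset to arrange is then {BBB, C, C, F}, 4 items in all.
That gives (4)!/(2!) = 12 arrangements.

12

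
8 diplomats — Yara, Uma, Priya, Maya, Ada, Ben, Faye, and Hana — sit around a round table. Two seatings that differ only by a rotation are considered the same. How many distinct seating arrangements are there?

5040

Around a circle, 8 distinct people have 8!/8 = (7)! = 5040 rotationally distinct seatings.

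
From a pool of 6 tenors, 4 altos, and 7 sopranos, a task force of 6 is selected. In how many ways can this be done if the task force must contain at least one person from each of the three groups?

9996

Unrestricted: C(17,6) = 12376 ways to pick any 6 of the 17.
Subtract selections that omit an entire group: no tenors → C(11,6) = 462; no altos → C(13,6) = 1716; no sopranos → C(10,6) = 210.
Add back selections omitting two groups (i.e. drawn from a single group): C(6,6) + C(4,6) + C(7,6) = 8.
By inclusion–exclusion: 12376 − 2388 + 8 = 9996.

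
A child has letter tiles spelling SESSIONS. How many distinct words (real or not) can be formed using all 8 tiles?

1680

SESSIONS has 8 letters with S appearing 4 times.
Dividing 8! = 40320 by 4! = 24 for the repeated letters gives 1680.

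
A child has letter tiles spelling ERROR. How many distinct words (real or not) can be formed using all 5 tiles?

20

Letter multiplicities in ERROR: E×1, O×1, R×3.
Dividing 5! = 120 by 3! = 6 for the repeated letters gives 20.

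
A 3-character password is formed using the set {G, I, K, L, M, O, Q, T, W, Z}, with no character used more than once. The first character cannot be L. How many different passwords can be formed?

The first character has 10−1 = 9 choices (anything except L).
The remaining 2 characters are filled from the other 9 symbols without repetition: 9 × 8 = 72.
Total: 9 × 72 = 648.

648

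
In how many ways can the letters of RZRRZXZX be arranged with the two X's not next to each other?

420

There are 8!/(3!·3!·2!) = 560 arrangements of RZRRZXZX in total.
If the two X's are adjacent, glue them into one block, leaving 7 items to arrange: (7)!/(3!·3!) = 140 ways.
Hence 560 − 140 = 420.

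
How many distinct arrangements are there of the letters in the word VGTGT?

30

Letter multiplicities in VGTGT: G×2, T×2, V×1.
So there are 5! / (2!·2!) = 30 distinguishable arrangements.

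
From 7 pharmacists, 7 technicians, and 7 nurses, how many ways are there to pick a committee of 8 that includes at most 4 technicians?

Split by how many technicians are chosen (0 through 4).
Sum: C(7,0)·C(14,8) + C(7,1)·C(14,7) + C(7,2)·C(14,6) + C(7,3)·C(14,5) + C(7,4)·C(14,4) = 3003 + 24024 + 63063 + 70070 + 35035 = 195195.

195195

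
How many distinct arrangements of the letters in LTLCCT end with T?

Fix T in the last position and arrange the remaining 5 letters.
Those 5 letters have C appearing twice and L appearing twice, giving (5)!/(2!·2!) = 30.

30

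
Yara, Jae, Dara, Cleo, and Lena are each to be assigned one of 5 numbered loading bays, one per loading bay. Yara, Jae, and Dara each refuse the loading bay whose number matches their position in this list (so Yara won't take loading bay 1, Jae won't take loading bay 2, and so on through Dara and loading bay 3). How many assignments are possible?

Let Aᵢ (for i ∈ {1, 2, 3}) be the placements that put person i in their forbidden loading bay. Any j of these fix j positions, leaving (5−j)! ways to fill the rest, and there are C(3,j) ways to pick which j.
By inclusion–exclusion, the number of valid placements is Σ_{j=0}^{3} (−1)^j C(3,j)·(5−j)!.
Computing: 120 − 72 + 18 − 2 = 64.

64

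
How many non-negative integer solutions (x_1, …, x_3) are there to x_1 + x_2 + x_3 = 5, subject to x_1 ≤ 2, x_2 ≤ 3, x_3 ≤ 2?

By stars and bars, unrestricted non-negative solutions to x_1+…+x_3 = 5 number C(5+2,2) = 21.
Subtract solutions that violate a single cap (substitute x_i' = x_i − (cap_i+1)): x_1 ≥ 3 gives C(4,2) = 6; x_2 ≥ 4 gives C(3,2) = 3; x_3 ≥ 3 gives C(4,2) = 6. Together 15.
No two caps can be exceeded simultaneously, so the pair terms are all 0.
By inclusion–exclusion the count is 21 − 15 + 0 = 6.

6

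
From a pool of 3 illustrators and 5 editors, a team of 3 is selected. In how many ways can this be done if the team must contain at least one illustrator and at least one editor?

Total 3-person selections from all 8: C(8,3) = 56.
Subtract selections that omit an entire group: no illustrators → C(5,3) = 10; no editors → C(3,3) = 1.
Both groups omitted at once is impossible, so 56 − 11 = 45.

45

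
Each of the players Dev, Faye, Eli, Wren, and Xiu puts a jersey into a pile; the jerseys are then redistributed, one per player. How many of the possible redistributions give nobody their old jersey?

Let Aᵢ be the assignments in which player i gets their old jersey. We want the size of the complement of A₁∪…∪A_5.
By inclusion–exclusion this is Σ_{j=0}^{5} (−1)^j C(5,j)·(5−j)!.
Computing: 120 − 120 + 60 − 20 + 5 − 1 = 44.

44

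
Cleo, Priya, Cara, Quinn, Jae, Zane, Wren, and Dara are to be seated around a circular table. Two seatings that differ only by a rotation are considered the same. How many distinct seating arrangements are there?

5040

Fix one person's seat to break rotational symmetry; the remaining 7 people can be arranged in (7)! = 5040 ways.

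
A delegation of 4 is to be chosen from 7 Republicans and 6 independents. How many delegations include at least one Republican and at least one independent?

Unrestricted: C(13,4) = 715 ways to pick any 4 of the 13.
Subtract selections that omit an entire group: no Republicans → C(6,4) = 15; no independents → C(7,4) = 35.
Both groups omitted at once is impossible, so 715 − 50 = 665.

665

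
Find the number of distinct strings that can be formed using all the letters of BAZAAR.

120

The 6 letters of BAZAAR have repeats: A appearing 3 times.
The number of distinct arrangements is 6!/(3!) = 720/6 = 120.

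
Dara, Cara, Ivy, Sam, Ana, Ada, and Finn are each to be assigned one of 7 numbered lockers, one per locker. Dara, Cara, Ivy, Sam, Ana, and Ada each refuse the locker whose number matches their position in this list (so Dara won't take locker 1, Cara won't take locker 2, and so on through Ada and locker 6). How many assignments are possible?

2119

Let Aᵢ (for 1 ≤ i ≤ 6) be the placements that put person i in their forbidden locker. Any j of these fix j positions, leaving (7−j)! ways to fill the rest, and there are C(6,j) ways to pick which j.
By inclusion–exclusion, the number of valid placements is Σ_{j=0}^{6} (−1)^j C(6,j)·(7−j)!.
Computing: 5040 − 4320 + 1800 − 480 + 90 − 12 + 1 = 2119.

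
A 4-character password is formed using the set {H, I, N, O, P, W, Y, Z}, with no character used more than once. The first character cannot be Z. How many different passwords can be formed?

1470

The first character has 8−1 = 7 choices (anything except Z).
The remaining 3 characters are filled from the other 7 symbols without repetition: 7 × 6 × 5 = 210.
Total: 7 × 210 = 1470.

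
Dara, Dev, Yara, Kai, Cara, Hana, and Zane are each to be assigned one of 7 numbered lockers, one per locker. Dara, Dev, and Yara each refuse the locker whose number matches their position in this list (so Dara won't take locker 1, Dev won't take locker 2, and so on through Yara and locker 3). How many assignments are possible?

3216

Let Aᵢ (for i ∈ {1, 2, 3}) be the placements that put person i in their forbidden locker. Any j of these fix j positions, leaving (7−j)! ways to fill the rest, and there are C(3,j) ways to pick which j.
By inclusion–exclusion, the number of valid placements is Σ_{j=0}^{3} (−1)^j C(3,j)·(7−j)!.
Computing: 5040 − 2160 + 360 − 24 = 3216.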